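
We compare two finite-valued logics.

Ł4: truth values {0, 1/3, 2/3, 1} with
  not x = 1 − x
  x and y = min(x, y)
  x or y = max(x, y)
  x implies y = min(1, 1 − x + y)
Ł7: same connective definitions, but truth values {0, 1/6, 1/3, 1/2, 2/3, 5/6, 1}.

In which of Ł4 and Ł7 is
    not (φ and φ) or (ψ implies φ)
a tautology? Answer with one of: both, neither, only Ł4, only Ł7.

neither

In Ł4: at φ = 1/3, ψ = 2/3 the value is 2/3 — not a tautology.
In Ł7: at φ = 1/6, ψ = 1/3 the value is 5/6 — not a tautology.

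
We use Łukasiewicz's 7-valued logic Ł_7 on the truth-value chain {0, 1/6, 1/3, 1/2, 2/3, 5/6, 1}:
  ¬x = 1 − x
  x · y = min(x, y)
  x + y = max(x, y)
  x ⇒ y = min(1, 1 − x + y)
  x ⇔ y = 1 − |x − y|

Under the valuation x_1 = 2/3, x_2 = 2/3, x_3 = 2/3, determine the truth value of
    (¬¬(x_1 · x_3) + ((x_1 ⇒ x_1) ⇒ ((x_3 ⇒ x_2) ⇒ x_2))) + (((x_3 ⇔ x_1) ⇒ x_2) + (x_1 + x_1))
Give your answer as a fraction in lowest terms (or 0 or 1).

x_1 · x_3 = 2/3 · 2/3 = 2/3
¬(x_1 · x_3) = ¬2/3 = 1/3
¬¬(x_1 · x_3) = ¬1/3 = 2/3
x_1 ⇒ x_1 = 2/3 ⇒ 2/3 = 1
x_3 ⇒ x_2 = 2/3 ⇒ 2/3 = 1
(x_3 ⇒ x_2) ⇒ x_2 = 1 ⇒ 2/3 = 2/3
(x_1 ⇒ x_1) ⇒ ((x_3 ⇒ x_2) ⇒ x_2) = 1 ⇒ 2/3 = 2/3
¬¬(x_1 · x_3) + ((x_1 ⇒ x_1) ⇒ ((x_3 ⇒ x_2) ⇒ x_2)) = 2/3 + 2/3 = 2/3
x_3 ⇔ x_1 = 2/3 ⇔ 2/3 = 1
(x_3 ⇔ x_1) ⇒ x_2 = 1 ⇒ 2/3 = 2/3
x_1 + x_1 = 2/3 + 2/3 = 2/3
((x_3 ⇔ x_1) ⇒ x_2) + (x_1 + x_1) = 2/3 + 2/3 = 2/3
(¬¬(x_1 · x_3) + ((x_1 ⇒ x_1) ⇒ ((x_3 ⇒ x_2) ⇒ x_2))) + (((x_3 ⇔ x_1) ⇒ x_2) + (x_1 + x_1)) = 2/3 + 2/3 = 2/3

2/3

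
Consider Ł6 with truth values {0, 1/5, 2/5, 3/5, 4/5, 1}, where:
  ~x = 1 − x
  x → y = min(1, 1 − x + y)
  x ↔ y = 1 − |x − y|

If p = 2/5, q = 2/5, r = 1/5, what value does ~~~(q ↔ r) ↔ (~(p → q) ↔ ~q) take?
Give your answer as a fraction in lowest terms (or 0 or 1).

q ↔ r = 2/5 ↔ 1/5 = 4/5
~(q ↔ r) = ~4/5 = 1/5
~~(q ↔ r) = ~1/5 = 4/5
~~~(q ↔ r) = ~4/5 = 1/5
p → q = 2/5 → 2/5 = 1
~(p → q) = ~1 = 0
~q = ~2/5 = 3/5
~(p → q) ↔ ~q = 0 ↔ 3/5 = 2/5
~~~(q ↔ r) ↔ (~(p → q) ↔ ~q) = 1/5 ↔ 2/5 = 4/5

4/5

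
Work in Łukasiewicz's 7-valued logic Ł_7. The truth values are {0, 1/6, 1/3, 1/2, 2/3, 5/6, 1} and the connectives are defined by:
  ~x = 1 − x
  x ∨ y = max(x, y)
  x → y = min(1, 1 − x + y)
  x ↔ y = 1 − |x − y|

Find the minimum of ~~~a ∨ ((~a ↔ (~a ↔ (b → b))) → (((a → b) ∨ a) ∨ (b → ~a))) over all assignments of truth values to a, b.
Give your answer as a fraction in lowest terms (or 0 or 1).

5/6

Take a = 2/3, b = 1/2:
~a = ~2/3 = 1/3
~~a = ~1/3 = 2/3
~~~a = ~2/3 = 1/3
~a = ~2/3 = 1/3
~a = ~2/3 = 1/3
b → b = 1/2 → 1/2 = 1
~a ↔ (b → b) = 1/3 ↔ 1 = 1/3
~a ↔ (~a ↔ (b → b)) = 1/3 ↔ 1/3 = 1
a → b = 2/3 → 1/2 = 5/6
(a → b) ∨ a = 5/6 ∨ 2/3 = 5/6
~a = ~2/3 = 1/3
b → ~a = 1/2 → 1/3 = 5/6
((a → b) ∨ a) ∨ (b → ~a) = 5/6 ∨ 5/6 = 5/6
(~a ↔ (~a ↔ (b → b))) → (((a → b) ∨ a) ∨ (b → ~a)) = 1 → 5/6 = 5/6
~~~a ∨ ((~a ↔ (~a ↔ (b → b))) → (((a → b) ∨ a) ∨ (b → ~a))) = 1/3 ∨ 5/6 = 5/6
No assignment yields a value below 5/6, so this is the minimum.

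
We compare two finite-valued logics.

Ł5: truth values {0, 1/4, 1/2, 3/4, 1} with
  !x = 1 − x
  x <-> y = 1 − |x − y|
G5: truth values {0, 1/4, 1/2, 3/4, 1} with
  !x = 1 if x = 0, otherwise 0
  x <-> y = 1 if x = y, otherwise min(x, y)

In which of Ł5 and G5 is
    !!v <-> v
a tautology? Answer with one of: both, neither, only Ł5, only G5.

only Ł5

In Ł5: every assignment gives 1 — tautology.
In G5: at v = 1/4 the value is 1/4 — not a tautology.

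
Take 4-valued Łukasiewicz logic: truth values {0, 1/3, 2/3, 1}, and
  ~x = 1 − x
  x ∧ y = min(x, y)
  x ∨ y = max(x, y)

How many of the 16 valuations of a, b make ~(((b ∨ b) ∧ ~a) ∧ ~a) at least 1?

7

a = 0, b = 0 ↦ 1  ≥
a = 0, b = 1/3 ↦ 2/3  <
a = 0, b = 2/3 ↦ 1/3  <
a = 0, b = 1 ↦ 0  <
a = 1/3, b = 0 ↦ 1  ≥
a = 1/3, b = 1/3 ↦ 2/3  <
a = 1/3, b = 2/3 ↦ 1/3  <
a = 1/3, b = 1 ↦ 1/3  <
a = 2/3, b = 0 ↦ 1  ≥
a = 2/3, b = 1/3 ↦ 2/3  <
a = 2/3, b = 2/3 ↦ 2/3  <
a = 2/3, b = 1 ↦ 2/3  <
a = 1, b = 0 ↦ 1  ≥
a = 1, b = 1/3 ↦ 1  ≥
a = 1, b = 2/3 ↦ 1  ≥
a = 1, b = 1 ↦ 1  ≥
So 7 of the 16 assignments meet the threshold.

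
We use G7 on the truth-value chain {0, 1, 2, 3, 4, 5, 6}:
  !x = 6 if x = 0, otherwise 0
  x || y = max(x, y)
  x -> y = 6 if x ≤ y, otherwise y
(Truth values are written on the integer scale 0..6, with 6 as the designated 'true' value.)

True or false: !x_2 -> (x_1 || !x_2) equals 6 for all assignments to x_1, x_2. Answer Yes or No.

At x_1 = 2, x_2 = 1, for instance:
!x_2 = !1 = 0
x_1 || !x_2 = 2 || 0 = 2
!x_2 -> (x_1 || !x_2) = 0 -> 2 = 6
and checking the remaining 48 assignments likewise gives ≥ 6 in every case.

Yes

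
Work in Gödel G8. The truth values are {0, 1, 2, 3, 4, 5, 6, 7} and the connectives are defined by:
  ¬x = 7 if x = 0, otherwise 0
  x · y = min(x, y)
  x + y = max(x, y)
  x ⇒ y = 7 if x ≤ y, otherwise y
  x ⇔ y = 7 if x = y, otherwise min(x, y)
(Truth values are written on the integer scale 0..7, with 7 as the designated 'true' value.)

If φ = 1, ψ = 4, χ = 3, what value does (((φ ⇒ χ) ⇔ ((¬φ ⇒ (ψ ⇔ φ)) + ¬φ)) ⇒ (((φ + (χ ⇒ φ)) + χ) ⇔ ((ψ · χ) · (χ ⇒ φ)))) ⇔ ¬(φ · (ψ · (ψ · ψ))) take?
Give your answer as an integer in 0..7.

φ ⇒ χ = 1 ⇒ 3 = 7
¬φ = ¬1 = 0
ψ ⇔ φ = 4 ⇔ 1 = 1
¬φ ⇒ (ψ ⇔ φ) = 0 ⇒ 1 = 7
¬φ = ¬1 = 0
(¬φ ⇒ (ψ ⇔ φ)) + ¬φ = 7 + 0 = 7
(φ ⇒ χ) ⇔ ((¬φ ⇒ (ψ ⇔ φ)) + ¬φ) = 7 ⇔ 7 = 7
χ ⇒ φ = 3 ⇒ 1 = 1
φ + (χ ⇒ φ) = 1 + 1 = 1
(φ + (χ ⇒ φ)) + χ = 1 + 3 = 3
ψ · χ = 4 · 3 = 3
χ ⇒ φ = 3 ⇒ 1 = 1
(ψ · χ) · (χ ⇒ φ) = 3 · 1 = 1
((φ + (χ ⇒ φ)) + χ) ⇔ ((ψ · χ) · (χ ⇒ φ)) = 3 ⇔ 1 = 1
((φ ⇒ χ) ⇔ ((¬φ ⇒ (ψ ⇔ φ)) + ¬φ)) ⇒ (((φ + (χ ⇒ φ)) + χ) ⇔ ((ψ · χ) · (χ ⇒ φ))) = 7 ⇒ 1 = 1
ψ · ψ = 4 · 4 = 4
ψ · (ψ · ψ) = 4 · 4 = 4
φ · (ψ · (ψ · ψ)) = 1 · 4 = 1
¬(φ · (ψ · (ψ · ψ))) = ¬1 = 0
(((φ ⇒ χ) ⇔ ((¬φ ⇒ (ψ ⇔ φ)) + ¬φ)) ⇒ (((φ + (χ ⇒ φ)) + χ) ⇔ ((ψ · χ) · (χ ⇒ φ)))) ⇔ ¬(φ · (ψ · (ψ · ψ))) = 1 ⇔ 0 = 0

0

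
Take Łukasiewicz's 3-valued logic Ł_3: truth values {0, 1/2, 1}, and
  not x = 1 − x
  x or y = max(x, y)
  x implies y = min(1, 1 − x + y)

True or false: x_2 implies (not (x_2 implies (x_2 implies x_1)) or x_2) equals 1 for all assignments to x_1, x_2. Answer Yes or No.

Yes

x_1 = 0, x_2 = 0 ↦ 1
x_1 = 0, x_2 = 1/2 ↦ 1
x_1 = 0, x_2 = 1 ↦ 1
x_1 = 1/2, x_2 = 0 ↦ 1
x_1 = 1/2, x_2 = 1/2 ↦ 1
x_1 = 1/2, x_2 = 1 ↦ 1
x_1 = 1, x_2 = 0 ↦ 1
x_1 = 1, x_2 = 1/2 ↦ 1
x_1 = 1, x_2 = 1 ↦ 1
Every assignment gives a value ≥ 1.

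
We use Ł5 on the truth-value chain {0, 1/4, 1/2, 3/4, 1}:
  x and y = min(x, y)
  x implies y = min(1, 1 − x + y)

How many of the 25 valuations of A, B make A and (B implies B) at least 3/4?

value 1: 5 assignments (counts)
value 3/4: 5 assignments (counts)
value 1/2: 5 assignments
value 1/4: 5 assignments
value 0: 5 assignments
So 10 of the 25 assignments meet the threshold.

10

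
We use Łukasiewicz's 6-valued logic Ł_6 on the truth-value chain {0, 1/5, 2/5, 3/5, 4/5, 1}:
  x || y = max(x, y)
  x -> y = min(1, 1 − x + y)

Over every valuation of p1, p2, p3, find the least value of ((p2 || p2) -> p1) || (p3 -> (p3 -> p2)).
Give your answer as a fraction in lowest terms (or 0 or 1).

3/5

Take p1 = 0, p2 = 2/5, p3 = 1:
p2 || p2 = 2/5 || 2/5 = 2/5
(p2 || p2) -> p1 = 2/5 -> 0 = 3/5
p3 -> p2 = 1 -> 2/5 = 2/5
p3 -> (p3 -> p2) = 1 -> 2/5 = 2/5
((p2 || p2) -> p1) || (p3 -> (p3 -> p2)) = 3/5 || 2/5 = 3/5
No assignment yields a value below 3/5, so this is the minimum.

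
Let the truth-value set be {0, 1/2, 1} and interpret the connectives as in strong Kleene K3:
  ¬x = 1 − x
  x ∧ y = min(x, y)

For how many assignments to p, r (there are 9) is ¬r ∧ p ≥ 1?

p = 0, r = 0 ↦ 0  <
p = 0, r = 1/2 ↦ 0  <
p = 0, r = 1 ↦ 0  <
p = 1/2, r = 0 ↦ 1/2  <
p = 1/2, r = 1/2 ↦ 1/2  <
p = 1/2, r = 1 ↦ 0  <
p = 1, r = 0 ↦ 1  ≥
p = 1, r = 1/2 ↦ 1/2  <
p = 1, r = 1 ↦ 0  <
So 1 of the 9 assignments meets the threshold.

1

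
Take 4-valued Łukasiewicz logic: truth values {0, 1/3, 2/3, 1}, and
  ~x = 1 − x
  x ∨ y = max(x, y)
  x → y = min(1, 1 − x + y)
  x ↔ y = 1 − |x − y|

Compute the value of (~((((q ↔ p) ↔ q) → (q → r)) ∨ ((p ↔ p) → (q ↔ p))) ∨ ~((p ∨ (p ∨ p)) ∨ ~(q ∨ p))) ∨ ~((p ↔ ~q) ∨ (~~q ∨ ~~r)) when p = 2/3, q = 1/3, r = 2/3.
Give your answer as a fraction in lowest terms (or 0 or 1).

1/3

q ↔ p = 1/3 ↔ 2/3 = 2/3
(q ↔ p) ↔ q = 2/3 ↔ 1/3 = 2/3
q → r = 1/3 → 2/3 = 1
((q ↔ p) ↔ q) → (q → r) = 2/3 → 1 = 1
p ↔ p = 2/3 ↔ 2/3 = 1
q ↔ p = 1/3 ↔ 2/3 = 2/3
(p ↔ p) → (q ↔ p) = 1 → 2/3 = 2/3
(((q ↔ p) ↔ q) → (q → r)) ∨ ((p ↔ p) → (q ↔ p)) = 1 ∨ 2/3 = 1
~((((q ↔ p) ↔ q) → (q → r)) ∨ ((p ↔ p) → (q ↔ p))) = ~1 = 0
p ∨ p = 2/3 ∨ 2/3 = 2/3
p ∨ (p ∨ p) = 2/3 ∨ 2/3 = 2/3
q ∨ p = 1/3 ∨ 2/3 = 2/3
~(q ∨ p) = ~2/3 = 1/3
(p ∨ (p ∨ p)) ∨ ~(q ∨ p) = 2/3 ∨ 1/3 = 2/3
~((p ∨ (p ∨ p)) ∨ ~(q ∨ p)) = ~2/3 = 1/3
~((((q ↔ p) ↔ q) → (q → r)) ∨ ((p ↔ p) → (q ↔ p))) ∨ ~((p ∨ (p ∨ p)) ∨ ~(q ∨ p)) = 0 ∨ 1/3 = 1/3
~q = ~1/3 = 2/3
p ↔ ~q = 2/3 ↔ 2/3 = 1
~q = ~1/3 = 2/3
~~q = ~2/3 = 1/3
~r = ~2/3 = 1/3
~~r = ~1/3 = 2/3
~~q ∨ ~~r = 1/3 ∨ 2/3 = 2/3
(p ↔ ~q) ∨ (~~q ∨ ~~r) = 1 ∨ 2/3 = 1
~((p ↔ ~q) ∨ (~~q ∨ ~~r)) = ~1 = 0
(~((((q ↔ p) ↔ q) → (q → r)) ∨ ((p ↔ p) → (q ↔ p))) ∨ ~((p ∨ (p ∨ p)) ∨ ~(q ∨ p))) ∨ ~((p ↔ ~q) ∨ (~~q ∨ ~~r)) = 1/3 ∨ 0 = 1/3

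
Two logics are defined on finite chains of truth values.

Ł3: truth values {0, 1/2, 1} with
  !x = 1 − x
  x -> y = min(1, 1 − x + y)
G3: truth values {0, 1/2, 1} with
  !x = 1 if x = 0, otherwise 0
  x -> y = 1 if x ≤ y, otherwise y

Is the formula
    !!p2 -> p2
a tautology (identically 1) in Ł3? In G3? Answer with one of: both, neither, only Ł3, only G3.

only Ł3

In Ł3: every assignment gives 1 — tautology.
In G3: at p2 = 1/2 the value is 1/2 — not a tautology.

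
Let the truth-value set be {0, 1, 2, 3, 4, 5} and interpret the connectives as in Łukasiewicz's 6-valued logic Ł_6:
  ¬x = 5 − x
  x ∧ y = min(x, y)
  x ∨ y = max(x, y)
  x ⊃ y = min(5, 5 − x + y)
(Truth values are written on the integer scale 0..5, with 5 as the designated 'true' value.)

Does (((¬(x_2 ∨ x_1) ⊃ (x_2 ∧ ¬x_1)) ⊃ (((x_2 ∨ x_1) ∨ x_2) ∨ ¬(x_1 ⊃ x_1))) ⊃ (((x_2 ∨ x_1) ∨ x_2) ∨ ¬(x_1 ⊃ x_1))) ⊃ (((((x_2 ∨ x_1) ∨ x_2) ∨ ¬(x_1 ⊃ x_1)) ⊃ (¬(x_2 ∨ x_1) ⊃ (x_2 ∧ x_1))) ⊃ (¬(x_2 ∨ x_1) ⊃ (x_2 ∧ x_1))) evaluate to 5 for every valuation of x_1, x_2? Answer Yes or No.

No

Counterexample: take x_1 = 0, x_2 = 1.
x_2 ∨ x_1 = 1 ∨ 0 = 1
¬(x_2 ∨ x_1) = ¬1 = 4
¬x_1 = ¬0 = 5
x_2 ∧ ¬x_1 = 1 ∧ 5 = 1
¬(x_2 ∨ x_1) ⊃ (x_2 ∧ ¬x_1) = 4 ⊃ 1 = 2
x_2 ∨ x_1 = 1 ∨ 0 = 1
(x_2 ∨ x_1) ∨ x_2 = 1 ∨ 1 = 1
x_1 ⊃ x_1 = 0 ⊃ 0 = 5
¬(x_1 ⊃ x_1) = ¬5 = 0
((x_2 ∨ x_1) ∨ x_2) ∨ ¬(x_1 ⊃ x_1) = 1 ∨ 0 = 1
(¬(x_2 ∨ x_1) ⊃ (x_2 ∧ ¬x_1)) ⊃ (((x_2 ∨ x_1) ∨ x_2) ∨ ¬(x_1 ⊃ x_1)) = 2 ⊃ 1 = 4
x_2 ∨ x_1 = 1 ∨ 0 = 1
(x_2 ∨ x_1) ∨ x_2 = 1 ∨ 1 = 1
x_1 ⊃ x_1 = 0 ⊃ 0 = 5
¬(x_1 ⊃ x_1) = ¬5 = 0
((x_2 ∨ x_1) ∨ x_2) ∨ ¬(x_1 ⊃ x_1) = 1 ∨ 0 = 1
((¬(x_2 ∨ x_1) ⊃ (x_2 ∧ ¬x_1)) ⊃ (((x_2 ∨ x_1) ∨ x_2) ∨ ¬(x_1 ⊃ x_1))) ⊃ (((x_2 ∨ x_1) ∨ x_2) ∨ ¬(x_1 ⊃ x_1)) = 4 ⊃ 1 = 2
x_2 ∨ x_1 = 1 ∨ 0 = 1
(x_2 ∨ x_1) ∨ x_2 = 1 ∨ 1 = 1
x_1 ⊃ x_1 = 0 ⊃ 0 = 5
¬(x_1 ⊃ x_1) = ¬5 = 0
((x_2 ∨ x_1) ∨ x_2) ∨ ¬(x_1 ⊃ x_1) = 1 ∨ 0 = 1
x_2 ∨ x_1 = 1 ∨ 0 = 1
¬(x_2 ∨ x_1) = ¬1 = 4
x_2 ∧ x_1 = 1 ∧ 0 = 0
¬(x_2 ∨ x_1) ⊃ (x_2 ∧ x_1) = 4 ⊃ 0 = 1
(((x_2 ∨ x_1) ∨ x_2) ∨ ¬(x_1 ⊃ x_1)) ⊃ (¬(x_2 ∨ x_1) ⊃ (x_2 ∧ x_1)) = 1 ⊃ 1 = 5
x_2 ∨ x_1 = 1 ∨ 0 = 1
¬(x_2 ∨ x_1) = ¬1 = 4
x_2 ∧ x_1 = 1 ∧ 0 = 0
¬(x_2 ∨ x_1) ⊃ (x_2 ∧ x_1) = 4 ⊃ 0 = 1
((((x_2 ∨ x_1) ∨ x_2) ∨ ¬(x_1 ⊃ x_1)) ⊃ (¬(x_2 ∨ x_1) ⊃ (x_2 ∧ x_1))) ⊃ (¬(x_2 ∨ x_1) ⊃ (x_2 ∧ x_1)) = 5 ⊃ 1 = 1
(((¬(x_2 ∨ x_1) ⊃ (x_2 ∧ ¬x_1)) ⊃ (((x_2 ∨ x_1) ∨ x_2) ∨ ¬(x_1 ⊃ x_1))) ⊃ (((x_2 ∨ x_1) ∨ x_2) ∨ ¬(x_1 ⊃ x_1))) ⊃ (((((x_2 ∨ x_1) ∨ x_2) ∨ ¬(x_1 ⊃ x_1)) ⊃ (¬(x_2 ∨ x_1) ⊃ (x_2 ∧ x_1))) ⊃ (¬(x_2 ∨ x_1) ⊃ (x_2 ∧ x_1))) = 2 ⊃ 1 = 4
This gives 4 ≠ 5.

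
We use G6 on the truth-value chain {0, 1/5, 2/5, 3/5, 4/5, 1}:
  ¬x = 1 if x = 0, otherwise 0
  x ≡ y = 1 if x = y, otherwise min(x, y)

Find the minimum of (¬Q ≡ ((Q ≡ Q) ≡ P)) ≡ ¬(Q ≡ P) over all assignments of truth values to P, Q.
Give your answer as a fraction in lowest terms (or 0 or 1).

1/5

Take P = 1/5, Q = 0:
¬Q = ¬0 = 1
Q ≡ Q = 0 ≡ 0 = 1
(Q ≡ Q) ≡ P = 1 ≡ 1/5 = 1/5
¬Q ≡ ((Q ≡ Q) ≡ P) = 1 ≡ 1/5 = 1/5
Q ≡ P = 0 ≡ 1/5 = 0
¬(Q ≡ P) = ¬0 = 1
(¬Q ≡ ((Q ≡ Q) ≡ P)) ≡ ¬(Q ≡ P) = 1/5 ≡ 1 = 1/5
No assignment yields a value below 1/5, so this is the minimum.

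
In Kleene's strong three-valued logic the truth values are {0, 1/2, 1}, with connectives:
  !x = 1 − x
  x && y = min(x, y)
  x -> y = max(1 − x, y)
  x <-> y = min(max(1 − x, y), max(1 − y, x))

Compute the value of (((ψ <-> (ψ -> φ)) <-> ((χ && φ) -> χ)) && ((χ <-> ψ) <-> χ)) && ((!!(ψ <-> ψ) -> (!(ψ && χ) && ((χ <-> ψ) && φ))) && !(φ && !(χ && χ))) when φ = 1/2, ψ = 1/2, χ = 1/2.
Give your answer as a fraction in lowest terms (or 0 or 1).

ψ -> φ = 1/2 -> 1/2 = 1/2
ψ <-> (ψ -> φ) = 1/2 <-> 1/2 = 1/2
χ && φ = 1/2 && 1/2 = 1/2
(χ && φ) -> χ = 1/2 -> 1/2 = 1/2
(ψ <-> (ψ -> φ)) <-> ((χ && φ) -> χ) = 1/2 <-> 1/2 = 1/2
χ <-> ψ = 1/2 <-> 1/2 = 1/2
(χ <-> ψ) <-> χ = 1/2 <-> 1/2 = 1/2
((ψ <-> (ψ -> φ)) <-> ((χ && φ) -> χ)) && ((χ <-> ψ) <-> χ) = 1/2 && 1/2 = 1/2
ψ <-> ψ = 1/2 <-> 1/2 = 1/2
!(ψ <-> ψ) = !1/2 = 1/2
!!(ψ <-> ψ) = !1/2 = 1/2
ψ && χ = 1/2 && 1/2 = 1/2
!(ψ && χ) = !1/2 = 1/2
χ <-> ψ = 1/2 <-> 1/2 = 1/2
(χ <-> ψ) && φ = 1/2 && 1/2 = 1/2
!(ψ && χ) && ((χ <-> ψ) && φ) = 1/2 && 1/2 = 1/2
!!(ψ <-> ψ) -> (!(ψ && χ) && ((χ <-> ψ) && φ)) = 1/2 -> 1/2 = 1/2
χ && χ = 1/2 && 1/2 = 1/2
!(χ && χ) = !1/2 = 1/2
φ && !(χ && χ) = 1/2 && 1/2 = 1/2
!(φ && !(χ && χ)) = !1/2 = 1/2
(!!(ψ <-> ψ) -> (!(ψ && χ) && ((χ <-> ψ) && φ))) && !(φ && !(χ && χ)) = 1/2 && 1/2 = 1/2
(((ψ <-> (ψ -> φ)) <-> ((χ && φ) -> χ)) && ((χ <-> ψ) <-> χ)) && ((!!(ψ <-> ψ) -> (!(ψ && χ) && ((χ <-> ψ) && φ))) && !(φ && !(χ && χ))) = 1/2 && 1/2 = 1/2

1/2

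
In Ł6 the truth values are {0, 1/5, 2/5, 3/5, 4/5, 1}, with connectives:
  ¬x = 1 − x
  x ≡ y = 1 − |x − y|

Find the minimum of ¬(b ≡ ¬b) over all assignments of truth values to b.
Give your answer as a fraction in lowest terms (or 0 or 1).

1/5

Take b = 2/5:
¬b = ¬2/5 = 3/5
b ≡ ¬b = 2/5 ≡ 3/5 = 4/5
¬(b ≡ ¬b) = ¬4/5 = 1/5
No assignment yields a value below 1/5, so this is the minimum.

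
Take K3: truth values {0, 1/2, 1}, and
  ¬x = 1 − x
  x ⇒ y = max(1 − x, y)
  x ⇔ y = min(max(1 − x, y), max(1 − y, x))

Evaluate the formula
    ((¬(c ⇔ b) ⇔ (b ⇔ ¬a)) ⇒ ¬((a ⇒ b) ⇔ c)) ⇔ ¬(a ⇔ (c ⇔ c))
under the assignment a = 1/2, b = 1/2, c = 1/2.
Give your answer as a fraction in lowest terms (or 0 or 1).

1/2

c ⇔ b = 1/2 ⇔ 1/2 = 1/2
¬(c ⇔ b) = ¬1/2 = 1/2
¬a = ¬1/2 = 1/2
b ⇔ ¬a = 1/2 ⇔ 1/2 = 1/2
¬(c ⇔ b) ⇔ (b ⇔ ¬a) = 1/2 ⇔ 1/2 = 1/2
a ⇒ b = 1/2 ⇒ 1/2 = 1/2
(a ⇒ b) ⇔ c = 1/2 ⇔ 1/2 = 1/2
¬((a ⇒ b) ⇔ c) = ¬1/2 = 1/2
(¬(c ⇔ b) ⇔ (b ⇔ ¬a)) ⇒ ¬((a ⇒ b) ⇔ c) = 1/2 ⇒ 1/2 = 1/2
c ⇔ c = 1/2 ⇔ 1/2 = 1/2
a ⇔ (c ⇔ c) = 1/2 ⇔ 1/2 = 1/2
¬(a ⇔ (c ⇔ c)) = ¬1/2 = 1/2
((¬(c ⇔ b) ⇔ (b ⇔ ¬a)) ⇒ ¬((a ⇒ b) ⇔ c)) ⇔ ¬(a ⇔ (c ⇔ c)) = 1/2 ⇔ 1/2 = 1/2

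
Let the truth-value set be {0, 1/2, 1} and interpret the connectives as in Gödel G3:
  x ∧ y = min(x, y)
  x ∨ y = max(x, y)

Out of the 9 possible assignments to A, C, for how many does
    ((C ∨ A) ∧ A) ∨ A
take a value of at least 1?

3

A = 0, C = 0 ↦ 0  <
A = 0, C = 1/2 ↦ 0  <
A = 0, C = 1 ↦ 0  <
A = 1/2, C = 0 ↦ 1/2  <
A = 1/2, C = 1/2 ↦ 1/2  <
A = 1/2, C = 1 ↦ 1/2  <
A = 1, C = 0 ↦ 1  ≥
A = 1, C = 1/2 ↦ 1  ≥
A = 1, C = 1 ↦ 1  ≥
So 3 of the 9 assignments meet the threshold.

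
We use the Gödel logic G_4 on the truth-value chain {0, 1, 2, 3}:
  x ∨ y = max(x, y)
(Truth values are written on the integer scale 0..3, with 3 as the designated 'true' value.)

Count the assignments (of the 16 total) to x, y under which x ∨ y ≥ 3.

x = 0, y = 0 ↦ 0  <
x = 0, y = 1 ↦ 1  <
x = 0, y = 2 ↦ 2  <
x = 0, y = 3 ↦ 3  ≥
x = 1, y = 0 ↦ 1  <
x = 1, y = 1 ↦ 1  <
x = 1, y = 2 ↦ 2  <
x = 1, y = 3 ↦ 3  ≥
x = 2, y = 0 ↦ 2  <
x = 2, y = 1 ↦ 2  <
x = 2, y = 2 ↦ 2  <
x = 2, y = 3 ↦ 3  ≥
x = 3, y = 0 ↦ 3  ≥
x = 3, y = 1 ↦ 3  ≥
x = 3, y = 2 ↦ 3  ≥
x = 3, y = 3 ↦ 3  ≥
So 7 of the 16 assignments meet the threshold.

7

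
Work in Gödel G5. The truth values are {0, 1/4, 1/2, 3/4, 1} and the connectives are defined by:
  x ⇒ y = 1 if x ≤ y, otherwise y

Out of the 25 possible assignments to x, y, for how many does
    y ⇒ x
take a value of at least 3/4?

value 1: 15 assignments (counts)
value 3/4: 1 assignment (counts)
value 1/2: 2 assignments
value 1/4: 3 assignments
value 0: 4 assignments
So 16 of the 25 assignments meet the threshold.

16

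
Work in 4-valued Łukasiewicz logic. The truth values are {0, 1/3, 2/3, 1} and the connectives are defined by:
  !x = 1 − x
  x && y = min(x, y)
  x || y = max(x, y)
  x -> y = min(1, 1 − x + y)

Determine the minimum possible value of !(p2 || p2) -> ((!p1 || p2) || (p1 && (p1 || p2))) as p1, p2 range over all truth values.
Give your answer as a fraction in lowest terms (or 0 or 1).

2/3

Take p1 = 1/3, p2 = 0:
p2 || p2 = 0 || 0 = 0
!(p2 || p2) = !0 = 1
!p1 = !1/3 = 2/3
!p1 || p2 = 2/3 || 0 = 2/3
p1 || p2 = 1/3 || 0 = 1/3
p1 && (p1 || p2) = 1/3 && 1/3 = 1/3
(!p1 || p2) || (p1 && (p1 || p2)) = 2/3 || 1/3 = 2/3
!(p2 || p2) -> ((!p1 || p2) || (p1 && (p1 || p2))) = 1 -> 2/3 = 2/3
No assignment yields a value below 2/3, so this is the minimum.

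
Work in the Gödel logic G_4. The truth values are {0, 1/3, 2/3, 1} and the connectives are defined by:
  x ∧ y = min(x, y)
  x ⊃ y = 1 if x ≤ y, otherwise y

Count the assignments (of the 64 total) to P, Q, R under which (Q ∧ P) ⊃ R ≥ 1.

value 1: 50 assignments (counts)
value 2/3: 1 assignment
value 1/3: 4 assignments
value 0: 9 assignments
So 50 of the 64 assignments meet the threshold.

50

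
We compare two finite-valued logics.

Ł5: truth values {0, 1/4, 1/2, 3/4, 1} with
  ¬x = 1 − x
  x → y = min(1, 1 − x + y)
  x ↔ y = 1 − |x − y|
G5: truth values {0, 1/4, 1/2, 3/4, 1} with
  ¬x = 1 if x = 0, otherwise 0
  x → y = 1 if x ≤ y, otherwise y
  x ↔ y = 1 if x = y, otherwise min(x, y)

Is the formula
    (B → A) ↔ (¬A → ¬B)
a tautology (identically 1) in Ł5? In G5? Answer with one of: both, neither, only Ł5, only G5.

In Ł5: every assignment gives 1 — tautology.
In G5: at A = 1/4, B = 1/2 the value is 1/4 — not a tautology.

only Ł5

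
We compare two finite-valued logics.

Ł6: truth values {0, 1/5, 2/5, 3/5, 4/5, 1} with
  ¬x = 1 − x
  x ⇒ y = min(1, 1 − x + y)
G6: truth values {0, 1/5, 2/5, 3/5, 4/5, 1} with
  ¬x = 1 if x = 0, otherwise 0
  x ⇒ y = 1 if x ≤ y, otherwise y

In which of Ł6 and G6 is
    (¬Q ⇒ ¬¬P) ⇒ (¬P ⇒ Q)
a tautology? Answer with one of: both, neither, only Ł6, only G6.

only Ł6

In Ł6: every assignment gives 1 — tautology.
In G6: at P = 0, Q = 1/5 the value is 1/5 — not a tautology.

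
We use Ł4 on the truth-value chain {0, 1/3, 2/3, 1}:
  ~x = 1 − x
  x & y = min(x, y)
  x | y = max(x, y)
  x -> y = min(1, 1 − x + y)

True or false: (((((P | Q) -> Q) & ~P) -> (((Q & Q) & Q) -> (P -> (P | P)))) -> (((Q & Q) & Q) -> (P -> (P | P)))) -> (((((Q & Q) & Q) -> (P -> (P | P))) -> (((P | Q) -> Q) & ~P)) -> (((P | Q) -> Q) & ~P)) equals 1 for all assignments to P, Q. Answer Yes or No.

P = 0, Q = 0 ↦ 1
P = 0, Q = 1/3 ↦ 1
P = 0, Q = 2/3 ↦ 1
P = 0, Q = 1 ↦ 1
P = 1/3, Q = 0 ↦ 1
P = 1/3, Q = 1/3 ↦ 1
P = 1/3, Q = 2/3 ↦ 1
P = 1/3, Q = 1 ↦ 1
P = 2/3, Q = 0 ↦ 1
P = 2/3, Q = 1/3 ↦ 1
P = 2/3, Q = 2/3 ↦ 1
P = 2/3, Q = 1 ↦ 1
P = 1, Q = 0 ↦ 1
P = 1, Q = 1/3 ↦ 1
P = 1, Q = 2/3 ↦ 1
P = 1, Q = 1 ↦ 1
Every assignment gives a value ≥ 1.

Yes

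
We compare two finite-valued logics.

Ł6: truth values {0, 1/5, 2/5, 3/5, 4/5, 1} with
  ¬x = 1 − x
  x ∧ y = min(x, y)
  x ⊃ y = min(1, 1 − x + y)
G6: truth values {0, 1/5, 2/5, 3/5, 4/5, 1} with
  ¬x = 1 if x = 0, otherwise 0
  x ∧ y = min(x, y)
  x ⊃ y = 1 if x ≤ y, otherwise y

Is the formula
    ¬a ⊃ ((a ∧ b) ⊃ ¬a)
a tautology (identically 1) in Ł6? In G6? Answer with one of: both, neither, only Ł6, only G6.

both

In Ł6: every assignment gives 1 — tautology.
In G6: every assignment gives 1 — tautology.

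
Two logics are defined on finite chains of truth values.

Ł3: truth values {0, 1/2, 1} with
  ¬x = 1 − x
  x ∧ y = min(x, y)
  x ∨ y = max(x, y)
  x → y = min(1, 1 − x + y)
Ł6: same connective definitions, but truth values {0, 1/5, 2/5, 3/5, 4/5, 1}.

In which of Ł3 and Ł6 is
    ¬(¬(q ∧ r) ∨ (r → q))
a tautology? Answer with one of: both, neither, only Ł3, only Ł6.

neither

In Ł3: at q = 0, r = 0 the value is 0 — not a tautology.
In Ł6: at q = 0, r = 0 the value is 0 — not a tautology.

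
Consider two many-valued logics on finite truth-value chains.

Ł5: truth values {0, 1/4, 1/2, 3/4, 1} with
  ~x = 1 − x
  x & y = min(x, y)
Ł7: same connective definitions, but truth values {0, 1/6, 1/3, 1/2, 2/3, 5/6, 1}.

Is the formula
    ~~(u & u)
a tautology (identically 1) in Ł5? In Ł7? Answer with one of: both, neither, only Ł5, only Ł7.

In Ł5: at u = 0 the value is 0 — not a tautology.
In Ł7: at u = 0 the value is 0 — not a tautology.

neither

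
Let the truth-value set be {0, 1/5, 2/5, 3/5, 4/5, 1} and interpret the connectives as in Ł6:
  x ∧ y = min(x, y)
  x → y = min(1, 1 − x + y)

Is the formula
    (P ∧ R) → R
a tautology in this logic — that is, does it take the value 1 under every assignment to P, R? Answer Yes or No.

At P = 0, R = 3/5, for instance:
P ∧ R = 0 ∧ 3/5 = 0
(P ∧ R) → R = 0 → 3/5 = 1
and checking the remaining 35 assignments likewise gives ≥ 1 in every case.

Yes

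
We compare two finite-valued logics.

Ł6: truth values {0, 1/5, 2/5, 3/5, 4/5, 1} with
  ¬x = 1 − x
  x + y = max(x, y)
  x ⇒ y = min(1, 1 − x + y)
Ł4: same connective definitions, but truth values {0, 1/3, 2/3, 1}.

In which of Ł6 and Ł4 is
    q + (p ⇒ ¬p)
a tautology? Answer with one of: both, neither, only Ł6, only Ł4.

neither

In Ł6: at p = 3/5, q = 0 the value is 4/5 — not a tautology.
In Ł4: at p = 2/3, q = 0 the value is 2/3 — not a tautology.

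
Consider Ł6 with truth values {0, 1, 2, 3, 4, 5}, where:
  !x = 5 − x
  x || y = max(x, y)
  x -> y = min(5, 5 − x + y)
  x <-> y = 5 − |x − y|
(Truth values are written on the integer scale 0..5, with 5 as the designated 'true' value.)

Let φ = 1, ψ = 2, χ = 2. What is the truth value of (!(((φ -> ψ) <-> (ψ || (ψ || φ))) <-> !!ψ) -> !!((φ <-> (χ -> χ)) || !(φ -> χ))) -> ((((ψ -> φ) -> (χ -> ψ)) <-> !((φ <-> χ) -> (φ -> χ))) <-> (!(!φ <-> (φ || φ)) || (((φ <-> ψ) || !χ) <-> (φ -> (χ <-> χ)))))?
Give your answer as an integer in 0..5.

φ -> ψ = 1 -> 2 = 5
ψ || φ = 2 || 1 = 2
ψ || (ψ || φ) = 2 || 2 = 2
(φ -> ψ) <-> (ψ || (ψ || φ)) = 5 <-> 2 = 2
!ψ = !2 = 3
!!ψ = !3 = 2
((φ -> ψ) <-> (ψ || (ψ || φ))) <-> !!ψ = 2 <-> 2 = 5
!(((φ -> ψ) <-> (ψ || (ψ || φ))) <-> !!ψ) = !5 = 0
χ -> χ = 2 -> 2 = 5
φ <-> (χ -> χ) = 1 <-> 5 = 1
φ -> χ = 1 -> 2 = 5
!(φ -> χ) = !5 = 0
(φ <-> (χ -> χ)) || !(φ -> χ) = 1 || 0 = 1
!((φ <-> (χ -> χ)) || !(φ -> χ)) = !1 = 4
!!((φ <-> (χ -> χ)) || !(φ -> χ)) = !4 = 1
!(((φ -> ψ) <-> (ψ || (ψ || φ))) <-> !!ψ) -> !!((φ <-> (χ -> χ)) || !(φ -> χ)) = 0 -> 1 = 5
ψ -> φ = 2 -> 1 = 4
χ -> ψ = 2 -> 2 = 5
(ψ -> φ) -> (χ -> ψ) = 4 -> 5 = 5
φ <-> χ = 1 <-> 2 = 4
φ -> χ = 1 -> 2 = 5
(φ <-> χ) -> (φ -> χ) = 4 -> 5 = 5
!((φ <-> χ) -> (φ -> χ)) = !5 = 0
((ψ -> φ) -> (χ -> ψ)) <-> !((φ <-> χ) -> (φ -> χ)) = 5 <-> 0 = 0
!φ = !1 = 4
φ || φ = 1 || 1 = 1
!φ <-> (φ || φ) = 4 <-> 1 = 2
!(!φ <-> (φ || φ)) = !2 = 3
φ <-> ψ = 1 <-> 2 = 4
!χ = !2 = 3
(φ <-> ψ) || !χ = 4 || 3 = 4
χ <-> χ = 2 <-> 2 = 5
φ -> (χ <-> χ) = 1 -> 5 = 5
((φ <-> ψ) || !χ) <-> (φ -> (χ <-> χ)) = 4 <-> 5 = 4
!(!φ <-> (φ || φ)) || (((φ <-> ψ) || !χ) <-> (φ -> (χ <-> χ))) = 3 || 4 = 4
(((ψ -> φ) -> (χ -> ψ)) <-> !((φ <-> χ) -> (φ -> χ))) <-> (!(!φ <-> (φ || φ)) || (((φ <-> ψ) || !χ) <-> (φ -> (χ <-> χ)))) = 0 <-> 4 = 1
(!(((φ -> ψ) <-> (ψ || (ψ || φ))) <-> !!ψ) -> !!((φ <-> (χ -> χ)) || !(φ -> χ))) -> ((((ψ -> φ) -> (χ -> ψ)) <-> !((φ <-> χ) -> (φ -> χ))) <-> (!(!φ <-> (φ || φ)) || (((φ <-> ψ) || !χ) <-> (φ -> (χ <-> χ))))) = 5 -> 1 = 1

1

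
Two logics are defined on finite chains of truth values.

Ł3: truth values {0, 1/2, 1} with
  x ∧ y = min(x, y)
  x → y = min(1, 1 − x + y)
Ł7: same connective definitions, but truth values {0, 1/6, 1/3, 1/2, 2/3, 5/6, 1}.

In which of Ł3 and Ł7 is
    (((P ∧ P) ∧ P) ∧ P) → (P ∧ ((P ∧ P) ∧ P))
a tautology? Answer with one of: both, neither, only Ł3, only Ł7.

In Ł3: every assignment gives 1 — tautology.
In Ł7: every assignment gives 1 — tautology.

both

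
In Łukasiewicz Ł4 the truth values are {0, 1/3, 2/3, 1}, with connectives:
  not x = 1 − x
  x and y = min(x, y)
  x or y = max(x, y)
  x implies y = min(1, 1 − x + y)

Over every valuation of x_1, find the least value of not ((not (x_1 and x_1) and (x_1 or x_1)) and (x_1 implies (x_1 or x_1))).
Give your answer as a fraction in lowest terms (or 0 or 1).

2/3

Take x_1 = 1/3:
x_1 and x_1 = 1/3 and 1/3 = 1/3
not (x_1 and x_1) = not 1/3 = 2/3
x_1 or x_1 = 1/3 or 1/3 = 1/3
not (x_1 and x_1) and (x_1 or x_1) = 2/3 and 1/3 = 1/3
x_1 or x_1 = 1/3 or 1/3 = 1/3
x_1 implies (x_1 or x_1) = 1/3 implies 1/3 = 1
(not (x_1 and x_1) and (x_1 or x_1)) and (x_1 implies (x_1 or x_1)) = 1/3 and 1 = 1/3
not ((not (x_1 and x_1) and (x_1 or x_1)) and (x_1 implies (x_1 or x_1))) = not 1/3 = 2/3
No assignment yields a value below 2/3, so this is the minimum.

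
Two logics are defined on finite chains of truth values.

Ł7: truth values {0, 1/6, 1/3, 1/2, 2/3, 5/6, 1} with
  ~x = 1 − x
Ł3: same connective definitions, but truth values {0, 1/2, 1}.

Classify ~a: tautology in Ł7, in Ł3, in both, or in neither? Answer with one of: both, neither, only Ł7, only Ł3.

In Ł7: at a = 1/6 the value is 5/6 — not a tautology.
In Ł3: at a = 1/2 the value is 1/2 — not a tautology.

neither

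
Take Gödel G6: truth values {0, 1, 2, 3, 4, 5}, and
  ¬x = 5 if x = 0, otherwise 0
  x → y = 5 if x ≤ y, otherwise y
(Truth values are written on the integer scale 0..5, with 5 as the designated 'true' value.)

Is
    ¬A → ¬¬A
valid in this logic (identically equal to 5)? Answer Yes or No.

Counterexample: take A = 0.
¬A = ¬0 = 5
¬¬A = ¬5 = 0
¬A → ¬¬A = 5 → 0 = 0
This gives 0 ≠ 5.

No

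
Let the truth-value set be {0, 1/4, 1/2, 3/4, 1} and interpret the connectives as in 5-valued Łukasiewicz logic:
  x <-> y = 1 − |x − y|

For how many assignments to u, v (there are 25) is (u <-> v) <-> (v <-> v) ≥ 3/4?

13

value 1: 5 assignments (counts)
value 3/4: 8 assignments (counts)
value 1/2: 6 assignments
value 1/4: 4 assignments
value 0: 2 assignments
So 13 of the 25 assignments meet the threshold.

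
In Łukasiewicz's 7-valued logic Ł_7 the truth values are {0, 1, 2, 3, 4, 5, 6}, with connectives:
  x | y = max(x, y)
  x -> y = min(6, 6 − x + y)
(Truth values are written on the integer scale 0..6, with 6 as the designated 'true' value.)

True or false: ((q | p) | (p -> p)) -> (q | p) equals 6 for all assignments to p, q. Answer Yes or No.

Counterexample: take p = 0, q = 0.
q | p = 0 | 0 = 0
p -> p = 0 -> 0 = 6
(q | p) | (p -> p) = 0 | 6 = 6
((q | p) | (p -> p)) -> (q | p) = 6 -> 0 = 0
This gives 0 ≠ 6.

No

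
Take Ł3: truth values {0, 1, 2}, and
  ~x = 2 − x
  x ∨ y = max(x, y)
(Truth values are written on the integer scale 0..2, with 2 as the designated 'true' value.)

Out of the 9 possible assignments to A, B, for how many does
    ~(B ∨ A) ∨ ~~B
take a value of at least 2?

A = 0, B = 0 ↦ 2  ≥
A = 0, B = 1 ↦ 1  <
A = 0, B = 2 ↦ 2  ≥
A = 1, B = 0 ↦ 1  <
A = 1, B = 1 ↦ 1  <
A = 1, B = 2 ↦ 2  ≥
A = 2, B = 0 ↦ 0  <
A = 2, B = 1 ↦ 1  <
A = 2, B = 2 ↦ 2  ≥
So 4 of the 9 assignments meet the threshold.

4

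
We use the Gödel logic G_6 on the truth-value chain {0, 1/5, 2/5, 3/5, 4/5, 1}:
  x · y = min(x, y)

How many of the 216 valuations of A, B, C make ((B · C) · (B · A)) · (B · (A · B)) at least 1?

1

value 1: 1 assignment (counts)
value 4/5: 7 assignments
value 3/5: 19 assignments
value 2/5: 37 assignments
value 1/5: 61 assignments
value 0: 91 assignments
So 1 of the 216 assignments meets the threshold.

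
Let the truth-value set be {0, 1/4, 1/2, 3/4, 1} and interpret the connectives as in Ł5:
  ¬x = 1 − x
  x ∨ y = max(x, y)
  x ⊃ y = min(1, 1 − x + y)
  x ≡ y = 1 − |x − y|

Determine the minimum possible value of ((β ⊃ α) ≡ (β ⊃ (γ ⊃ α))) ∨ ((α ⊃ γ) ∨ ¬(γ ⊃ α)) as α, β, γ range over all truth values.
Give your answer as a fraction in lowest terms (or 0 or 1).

1/2

Take α = 1/2, β = 1, γ = 0:
β ⊃ α = 1 ⊃ 1/2 = 1/2
γ ⊃ α = 0 ⊃ 1/2 = 1
β ⊃ (γ ⊃ α) = 1 ⊃ 1 = 1
(β ⊃ α) ≡ (β ⊃ (γ ⊃ α)) = 1/2 ≡ 1 = 1/2
α ⊃ γ = 1/2 ⊃ 0 = 1/2
γ ⊃ α = 0 ⊃ 1/2 = 1
¬(γ ⊃ α) = ¬1 = 0
(α ⊃ γ) ∨ ¬(γ ⊃ α) = 1/2 ∨ 0 = 1/2
((β ⊃ α) ≡ (β ⊃ (γ ⊃ α))) ∨ ((α ⊃ γ) ∨ ¬(γ ⊃ α)) = 1/2 ∨ 1/2 = 1/2
No assignment yields a value below 1/2, so this is the minimum.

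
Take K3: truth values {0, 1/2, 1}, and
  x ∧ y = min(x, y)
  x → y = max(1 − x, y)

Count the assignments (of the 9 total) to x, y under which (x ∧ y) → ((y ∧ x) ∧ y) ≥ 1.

x = 0, y = 0 ↦ 1  ≥
x = 0, y = 1/2 ↦ 1  ≥
x = 0, y = 1 ↦ 1  ≥
x = 1/2, y = 0 ↦ 1  ≥
x = 1/2, y = 1/2 ↦ 1/2  <
x = 1/2, y = 1 ↦ 1/2  <
x = 1, y = 0 ↦ 1  ≥
x = 1, y = 1/2 ↦ 1/2  <
x = 1, y = 1 ↦ 1  ≥
So 6 of the 9 assignments meet the threshold.

6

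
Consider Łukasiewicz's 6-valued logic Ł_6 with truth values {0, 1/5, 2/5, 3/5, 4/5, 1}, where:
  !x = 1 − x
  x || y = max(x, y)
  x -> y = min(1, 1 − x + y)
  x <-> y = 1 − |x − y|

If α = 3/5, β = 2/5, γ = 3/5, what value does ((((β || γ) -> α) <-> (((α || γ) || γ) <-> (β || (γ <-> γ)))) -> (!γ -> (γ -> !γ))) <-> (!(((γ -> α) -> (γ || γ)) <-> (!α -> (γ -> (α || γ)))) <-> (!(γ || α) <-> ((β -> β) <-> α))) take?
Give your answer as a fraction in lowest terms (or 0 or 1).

β || γ = 2/5 || 3/5 = 3/5
(β || γ) -> α = 3/5 -> 3/5 = 1
α || γ = 3/5 || 3/5 = 3/5
(α || γ) || γ = 3/5 || 3/5 = 3/5
γ <-> γ = 3/5 <-> 3/5 = 1
β || (γ <-> γ) = 2/5 || 1 = 1
((α || γ) || γ) <-> (β || (γ <-> γ)) = 3/5 <-> 1 = 3/5
((β || γ) -> α) <-> (((α || γ) || γ) <-> (β || (γ <-> γ))) = 1 <-> 3/5 = 3/5
!γ = !3/5 = 2/5
!γ = !3/5 = 2/5
γ -> !γ = 3/5 -> 2/5 = 4/5
!γ -> (γ -> !γ) = 2/5 -> 4/5 = 1
(((β || γ) -> α) <-> (((α || γ) || γ) <-> (β || (γ <-> γ)))) -> (!γ -> (γ -> !γ)) = 3/5 -> 1 = 1
γ -> α = 3/5 -> 3/5 = 1
γ || γ = 3/5 || 3/5 = 3/5
(γ -> α) -> (γ || γ) = 1 -> 3/5 = 3/5
!α = !3/5 = 2/5
α || γ = 3/5 || 3/5 = 3/5
γ -> (α || γ) = 3/5 -> 3/5 = 1
!α -> (γ -> (α || γ)) = 2/5 -> 1 = 1
((γ -> α) -> (γ || γ)) <-> (!α -> (γ -> (α || γ))) = 3/5 <-> 1 = 3/5
!(((γ -> α) -> (γ || γ)) <-> (!α -> (γ -> (α || γ)))) = !3/5 = 2/5
γ || α = 3/5 || 3/5 = 3/5
!(γ || α) = !3/5 = 2/5
β -> β = 2/5 -> 2/5 = 1
(β -> β) <-> α = 1 <-> 3/5 = 3/5
!(γ || α) <-> ((β -> β) <-> α) = 2/5 <-> 3/5 = 4/5
!(((γ -> α) -> (γ || γ)) <-> (!α -> (γ -> (α || γ)))) <-> (!(γ || α) <-> ((β -> β) <-> α)) = 2/5 <-> 4/5 = 3/5
((((β || γ) -> α) <-> (((α || γ) || γ) <-> (β || (γ <-> γ)))) -> (!γ -> (γ -> !γ))) <-> (!(((γ -> α) -> (γ || γ)) <-> (!α -> (γ -> (α || γ)))) <-> (!(γ || α) <-> ((β -> β) <-> α))) = 1 <-> 3/5 = 3/5

3/5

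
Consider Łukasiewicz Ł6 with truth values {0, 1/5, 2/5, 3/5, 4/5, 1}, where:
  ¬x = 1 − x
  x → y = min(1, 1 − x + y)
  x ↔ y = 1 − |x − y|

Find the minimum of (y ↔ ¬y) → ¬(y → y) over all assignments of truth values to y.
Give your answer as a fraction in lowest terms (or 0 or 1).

Take y = 2/5:
¬y = ¬2/5 = 3/5
y ↔ ¬y = 2/5 ↔ 3/5 = 4/5
y → y = 2/5 → 2/5 = 1
¬(y → y) = ¬1 = 0
(y ↔ ¬y) → ¬(y → y) = 4/5 → 0 = 1/5
No assignment yields a value below 1/5, so this is the minimum.

1/5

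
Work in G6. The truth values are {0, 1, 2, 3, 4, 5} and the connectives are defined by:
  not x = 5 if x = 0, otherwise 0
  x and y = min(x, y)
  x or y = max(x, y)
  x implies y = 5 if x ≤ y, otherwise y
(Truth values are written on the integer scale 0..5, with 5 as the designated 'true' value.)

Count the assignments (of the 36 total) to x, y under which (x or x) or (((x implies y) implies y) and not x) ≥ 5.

value 5: 7 assignments (counts)
value 4: 7 assignments
value 3: 7 assignments
value 2: 7 assignments
value 1: 7 assignments
value 0: 1 assignment
So 7 of the 36 assignments meet the threshold.

7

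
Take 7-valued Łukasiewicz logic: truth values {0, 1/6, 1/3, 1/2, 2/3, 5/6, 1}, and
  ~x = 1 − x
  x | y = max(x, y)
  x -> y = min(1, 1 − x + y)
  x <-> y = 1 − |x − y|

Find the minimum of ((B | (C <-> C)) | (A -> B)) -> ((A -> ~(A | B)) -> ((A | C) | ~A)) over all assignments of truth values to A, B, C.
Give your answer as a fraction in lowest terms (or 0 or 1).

Take A = 1/2, B = 0, C = 0:
C <-> C = 0 <-> 0 = 1
B | (C <-> C) = 0 | 1 = 1
A -> B = 1/2 -> 0 = 1/2
(B | (C <-> C)) | (A -> B) = 1 | 1/2 = 1
A | B = 1/2 | 0 = 1/2
~(A | B) = ~1/2 = 1/2
A -> ~(A | B) = 1/2 -> 1/2 = 1
A | C = 1/2 | 0 = 1/2
~A = ~1/2 = 1/2
(A | C) | ~A = 1/2 | 1/2 = 1/2
(A -> ~(A | B)) -> ((A | C) | ~A) = 1 -> 1/2 = 1/2
((B | (C <-> C)) | (A -> B)) -> ((A -> ~(A | B)) -> ((A | C) | ~A)) = 1 -> 1/2 = 1/2
No assignment yields a value below 1/2, so this is the minimum.

1/2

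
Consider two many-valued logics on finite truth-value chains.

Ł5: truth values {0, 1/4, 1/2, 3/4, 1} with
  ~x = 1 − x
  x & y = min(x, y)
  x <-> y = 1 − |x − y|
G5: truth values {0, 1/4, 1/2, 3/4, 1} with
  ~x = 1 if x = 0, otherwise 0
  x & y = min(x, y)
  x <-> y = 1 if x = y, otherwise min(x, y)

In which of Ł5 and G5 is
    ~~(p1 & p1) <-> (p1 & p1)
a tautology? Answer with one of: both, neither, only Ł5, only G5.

only Ł5

In Ł5: every assignment gives 1 — tautology.
In G5: at p1 = 1/4 the value is 1/4 — not a tautology.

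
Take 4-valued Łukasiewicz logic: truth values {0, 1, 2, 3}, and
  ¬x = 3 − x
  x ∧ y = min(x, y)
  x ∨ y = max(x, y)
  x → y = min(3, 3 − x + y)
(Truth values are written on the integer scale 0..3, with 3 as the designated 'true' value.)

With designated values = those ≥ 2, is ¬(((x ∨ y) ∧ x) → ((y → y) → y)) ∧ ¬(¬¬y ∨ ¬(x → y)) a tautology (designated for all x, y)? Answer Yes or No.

Counterexample: take x = 0, y = 0.
x ∨ y = 0 ∨ 0 = 0
(x ∨ y) ∧ x = 0 ∧ 0 = 0
y → y = 0 → 0 = 3
(y → y) → y = 3 → 0 = 0
((x ∨ y) ∧ x) → ((y → y) → y) = 0 → 0 = 3
¬(((x ∨ y) ∧ x) → ((y → y) → y)) = ¬3 = 0
¬y = ¬0 = 3
¬¬y = ¬3 = 0
x → y = 0 → 0 = 3
¬(x → y) = ¬3 = 0
¬¬y ∨ ¬(x → y) = 0 ∨ 0 = 0
¬(¬¬y ∨ ¬(x → y)) = ¬0 = 3
¬(((x ∨ y) ∧ x) → ((y → y) → y)) ∧ ¬(¬¬y ∨ ¬(x → y)) = 0 ∧ 3 = 0
This gives 0, which is below 2.

No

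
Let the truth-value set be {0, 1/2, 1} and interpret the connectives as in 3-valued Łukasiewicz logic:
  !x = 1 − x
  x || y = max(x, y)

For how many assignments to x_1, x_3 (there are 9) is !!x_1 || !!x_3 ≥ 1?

x_1 = 0, x_3 = 0 ↦ 0  <
x_1 = 0, x_3 = 1/2 ↦ 1/2  <
x_1 = 0, x_3 = 1 ↦ 1  ≥
x_1 = 1/2, x_3 = 0 ↦ 1/2  <
x_1 = 1/2, x_3 = 1/2 ↦ 1/2  <
x_1 = 1/2, x_3 = 1 ↦ 1  ≥
x_1 = 1, x_3 = 0 ↦ 1  ≥
x_1 = 1, x_3 = 1/2 ↦ 1  ≥
x_1 = 1, x_3 = 1 ↦ 1  ≥
So 5 of the 9 assignments meet the threshold.

5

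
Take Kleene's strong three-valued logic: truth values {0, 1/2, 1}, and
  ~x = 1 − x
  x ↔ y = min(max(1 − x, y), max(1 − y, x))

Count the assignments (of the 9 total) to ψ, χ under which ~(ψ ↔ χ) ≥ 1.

ψ = 0, χ = 0 ↦ 0  <
ψ = 0, χ = 1/2 ↦ 1/2  <
ψ = 0, χ = 1 ↦ 1  ≥
ψ = 1/2, χ = 0 ↦ 1/2  <
ψ = 1/2, χ = 1/2 ↦ 1/2  <
ψ = 1/2, χ = 1 ↦ 1/2  <
ψ = 1, χ = 0 ↦ 1  ≥
ψ = 1, χ = 1/2 ↦ 1/2  <
ψ = 1, χ = 1 ↦ 0  <
So 2 of the 9 assignments meet the threshold.

2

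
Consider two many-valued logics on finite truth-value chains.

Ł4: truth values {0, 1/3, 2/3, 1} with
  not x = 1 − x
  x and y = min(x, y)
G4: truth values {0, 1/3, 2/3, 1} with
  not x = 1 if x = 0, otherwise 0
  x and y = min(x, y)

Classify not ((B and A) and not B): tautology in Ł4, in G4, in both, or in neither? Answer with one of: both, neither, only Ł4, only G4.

only G4

In Ł4: at A = 1/3, B = 1/3 the value is 2/3 — not a tautology.
In G4: every assignment gives 1 — tautology.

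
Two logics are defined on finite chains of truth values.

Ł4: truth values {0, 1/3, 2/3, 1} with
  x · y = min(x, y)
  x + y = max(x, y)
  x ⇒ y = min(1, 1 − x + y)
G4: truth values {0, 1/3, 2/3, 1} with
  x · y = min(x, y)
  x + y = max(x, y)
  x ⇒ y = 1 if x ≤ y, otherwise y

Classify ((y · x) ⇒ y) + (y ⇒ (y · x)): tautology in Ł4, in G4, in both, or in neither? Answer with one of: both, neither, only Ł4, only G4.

In Ł4: every assignment gives 1 — tautology.
In G4: every assignment gives 1 — tautology.

both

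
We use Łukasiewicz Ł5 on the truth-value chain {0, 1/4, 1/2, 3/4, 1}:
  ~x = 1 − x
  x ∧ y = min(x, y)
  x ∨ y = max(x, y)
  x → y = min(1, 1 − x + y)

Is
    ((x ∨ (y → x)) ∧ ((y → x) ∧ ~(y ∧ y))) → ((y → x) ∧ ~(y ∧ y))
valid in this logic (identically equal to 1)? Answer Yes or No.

At x = 3/4, y = 3/4, for instance:
y → x = 3/4 → 3/4 = 1
x ∨ (y → x) = 3/4 ∨ 1 = 1
y → x = 3/4 → 3/4 = 1
y ∧ y = 3/4 ∧ 3/4 = 3/4
~(y ∧ y) = ~3/4 = 1/4
(y → x) ∧ ~(y ∧ y) = 1 ∧ 1/4 = 1/4
(x ∨ (y → x)) ∧ ((y → x) ∧ ~(y ∧ y)) = 1 ∧ 1/4 = 1/4
((x ∨ (y → x)) ∧ ((y → x) ∧ ~(y ∧ y))) → ((y → x) ∧ ~(y ∧ y)) = 1/4 → 1/4 = 1
and checking the remaining 24 assignments likewise gives ≥ 1 in every case.

Yes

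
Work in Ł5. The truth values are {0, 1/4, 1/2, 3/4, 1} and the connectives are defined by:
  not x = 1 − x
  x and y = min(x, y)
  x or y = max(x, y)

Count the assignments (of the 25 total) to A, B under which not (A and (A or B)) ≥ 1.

value 1: 5 assignments (counts)
value 3/4: 5 assignments
value 1/2: 5 assignments
value 1/4: 5 assignments
value 0: 5 assignments
So 5 of the 25 assignments meet the threshold.

5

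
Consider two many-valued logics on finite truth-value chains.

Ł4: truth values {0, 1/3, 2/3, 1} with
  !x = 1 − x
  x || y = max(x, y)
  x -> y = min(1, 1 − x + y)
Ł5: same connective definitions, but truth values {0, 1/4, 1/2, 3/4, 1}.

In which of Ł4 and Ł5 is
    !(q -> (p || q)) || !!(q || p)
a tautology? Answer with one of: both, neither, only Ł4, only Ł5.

In Ł4: at p = 0, q = 0 the value is 0 — not a tautology.
In Ł5: at p = 0, q = 0 the value is 0 — not a tautology.

neither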